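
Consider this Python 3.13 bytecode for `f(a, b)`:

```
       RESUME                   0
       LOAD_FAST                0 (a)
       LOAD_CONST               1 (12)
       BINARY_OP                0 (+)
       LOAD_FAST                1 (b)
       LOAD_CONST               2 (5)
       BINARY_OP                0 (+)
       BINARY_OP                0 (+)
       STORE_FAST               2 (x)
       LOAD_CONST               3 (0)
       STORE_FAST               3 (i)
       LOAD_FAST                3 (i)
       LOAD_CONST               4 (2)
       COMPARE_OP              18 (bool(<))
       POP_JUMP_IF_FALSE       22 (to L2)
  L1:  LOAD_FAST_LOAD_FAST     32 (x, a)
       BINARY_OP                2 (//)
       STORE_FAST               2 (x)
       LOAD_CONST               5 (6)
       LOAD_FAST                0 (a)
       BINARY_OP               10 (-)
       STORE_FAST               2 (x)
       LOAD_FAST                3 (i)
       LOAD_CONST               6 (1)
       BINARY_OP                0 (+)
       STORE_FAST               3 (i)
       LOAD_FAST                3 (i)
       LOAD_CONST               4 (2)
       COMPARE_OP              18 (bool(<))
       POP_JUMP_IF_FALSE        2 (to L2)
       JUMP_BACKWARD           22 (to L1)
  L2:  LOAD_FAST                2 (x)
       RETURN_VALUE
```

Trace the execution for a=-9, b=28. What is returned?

LOAD_FAST a → push -9. Stack: [-9]
LOAD_CONST → push 12. Stack: [-9, 12]
BINARY_OP + → -9 + 12 = 3. Stack: [3]
LOAD_FAST b → push 28. Stack: [3, 28]
LOAD_CONST → push 5. Stack: [3, 28, 5]
BINARY_OP + → 28 + 5 = 33. Stack: [3, 33]
BINARY_OP + → 3 + 33 = 36. Stack: [36]
STORE_FAST x → x=36. Stack: []
LOAD_CONST → push 0. Stack: [0]
STORE_FAST i → i=0. Stack: []
LOAD_FAST i → push 0. Stack: [0]
LOAD_CONST → push 2. Stack: [0, 2]
COMPARE_OP bool(<) → 0 vs 2 = True. Stack: [True]
POP_JUMP_IF_FALSE → pop True; no jump. Stack: []
LOAD_FAST_LOAD_FAST x,a → push 36,-9. Stack: [36, -9]
BINARY_OP // → 36 // -9 = -4. Stack: [-4]
STORE_FAST x → x=-4. Stack: []
LOAD_CONST → push 6. Stack: [6]
LOAD_FAST a → push -9. Stack: [6, -9]
BINARY_OP - → 6 - -9 = 15. Stack: [15]
STORE_FAST x → x=15. Stack: []
LOAD_FAST i → push 0. Stack: [0]
LOAD_CONST → push 1. Stack: [0, 1]
BINARY_OP + → 0 + 1 = 1. Stack: [1]
STORE_FAST i → i=1. Stack: []
LOAD_FAST i → push 1. Stack: [1]
LOAD_CONST → push 2. Stack: [1, 2]
COMPARE_OP bool(<) → 1 vs 2 = True. Stack: [True]
POP_JUMP_IF_FALSE → pop True; no jump. Stack: []
LOAD_FAST_LOAD_FAST x,a → push 15,-9. Stack: [15, -9]
BINARY_OP // → 15 // -9 = -2. Stack: [-2]
STORE_FAST x → x=-2. Stack: []
LOAD_CONST → push 6. Stack: [6]
LOAD_FAST a → push -9. Stack: [6, -9]
BINARY_OP - → 6 - -9 = 15. Stack: [15]
STORE_FAST x → x=15. Stack: []
LOAD_FAST i → push 1. Stack: [1]
LOAD_CONST → push 1. Stack: [1, 1]
BINARY_OP + → 1 + 1 = 2. Stack: [2]
STORE_FAST i → i=2. Stack: []
LOAD_FAST i → push 2. Stack: [2]
LOAD_CONST → push 2. Stack: [2, 2]
COMPARE_OP bool(<) → 2 vs 2 = False. Stack: [False]
POP_JUMP_IF_FALSE → pop False; jump. Stack: []
LOAD_FAST x → push 15. Stack: [15]
RETURN_VALUE → return 15.

15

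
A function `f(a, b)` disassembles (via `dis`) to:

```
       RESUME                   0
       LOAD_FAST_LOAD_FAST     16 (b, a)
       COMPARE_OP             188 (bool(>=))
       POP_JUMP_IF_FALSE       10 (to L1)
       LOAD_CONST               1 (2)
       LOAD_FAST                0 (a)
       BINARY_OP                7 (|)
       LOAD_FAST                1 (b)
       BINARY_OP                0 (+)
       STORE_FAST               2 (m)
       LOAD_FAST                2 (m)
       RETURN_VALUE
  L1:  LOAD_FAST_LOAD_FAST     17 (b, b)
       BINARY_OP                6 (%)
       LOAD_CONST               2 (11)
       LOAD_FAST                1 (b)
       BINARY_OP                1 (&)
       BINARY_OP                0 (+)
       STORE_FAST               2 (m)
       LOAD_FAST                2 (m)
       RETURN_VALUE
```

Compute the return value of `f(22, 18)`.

2

LOAD_FAST_LOAD_FAST b,a → push 18,22. Stack: [18, 22]
COMPARE_OP bool(>=) → 18 vs 22 = False. Stack: [False]
POP_JUMP_IF_FALSE → pop False; jump. Stack: []
LOAD_FAST_LOAD_FAST b,b → push 18,18. Stack: [18, 18]
BINARY_OP % → 18 % 18 = 0. Stack: [0]
LOAD_CONST → push 11. Stack: [0, 11]
LOAD_FAST b → push 18. Stack: [0, 11, 18]
BINARY_OP & → 11 & 18 = 2. Stack: [0, 2]
BINARY_OP + → 0 + 2 = 2. Stack: [2]
STORE_FAST m → m=2. Stack: []
LOAD_FAST m → push 2. Stack: [2]
RETURN_VALUE → return 2.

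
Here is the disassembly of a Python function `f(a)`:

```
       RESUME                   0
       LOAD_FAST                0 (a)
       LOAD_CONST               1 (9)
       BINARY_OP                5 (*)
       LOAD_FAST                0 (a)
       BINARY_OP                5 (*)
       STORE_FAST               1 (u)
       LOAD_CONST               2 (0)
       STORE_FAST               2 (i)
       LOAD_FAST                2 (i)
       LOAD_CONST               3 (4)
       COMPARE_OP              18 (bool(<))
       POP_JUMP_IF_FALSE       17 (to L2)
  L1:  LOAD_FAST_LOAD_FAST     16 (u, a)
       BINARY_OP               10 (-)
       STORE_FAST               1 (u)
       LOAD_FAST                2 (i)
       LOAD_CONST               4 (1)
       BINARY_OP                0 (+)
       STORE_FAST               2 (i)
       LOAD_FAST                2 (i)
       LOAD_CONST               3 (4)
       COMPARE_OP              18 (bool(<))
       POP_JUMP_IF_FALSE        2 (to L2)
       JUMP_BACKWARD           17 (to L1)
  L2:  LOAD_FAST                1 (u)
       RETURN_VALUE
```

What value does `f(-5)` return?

LOAD_FAST a → push -5. Stack: [-5]
LOAD_CONST → push 9. Stack: [-5, 9]
BINARY_OP * → -5 * 9 = -45. Stack: [-45]
LOAD_FAST a → push -5. Stack: [-45, -5]
BINARY_OP * → -45 * -5 = 225. Stack: [225]
STORE_FAST u → u=225. Stack: []
LOAD_CONST → push 0. Stack: [0]
STORE_FAST i → i=0. Stack: []
LOAD_FAST i → push 0. Stack: [0]
LOAD_CONST → push 4. Stack: [0, 4]
COMPARE_OP bool(<) → 0 vs 4 = True. Stack: [True]
POP_JUMP_IF_FALSE → pop True; no jump. Stack: []
LOAD_FAST_LOAD_FAST u,a → push 225,-5. Stack: [225, -5]
BINARY_OP - → 225 - -5 = 230. Stack: [230]
STORE_FAST u → u=230. Stack: []
LOAD_FAST i → push 0. Stack: [0]
LOAD_CONST → push 1. Stack: [0, 1]
BINARY_OP + → 0 + 1 = 1. Stack: [1]
STORE_FAST i → i=1. Stack: []
LOAD_FAST i → push 1. Stack: [1]
LOAD_CONST → push 4. Stack: [1, 4]
COMPARE_OP bool(<) → 1 vs 4 = True. Stack: [True]
POP_JUMP_IF_FALSE → pop True; no jump. Stack: []
LOAD_FAST_LOAD_FAST u,a → push 230,-5. Stack: [230, -5]
BINARY_OP - → 230 - -5 = 235. Stack: [235]
STORE_FAST u → u=235. Stack: []
LOAD_FAST i → push 1. Stack: [1]
LOAD_CONST → push 1. Stack: [1, 1]
BINARY_OP + → 1 + 1 = 2. Stack: [2]
STORE_FAST i → i=2. Stack: []
LOAD_FAST i → push 2. Stack: [2]
LOAD_CONST → push 4. Stack: [2, 4]
COMPARE_OP bool(<) → 2 vs 4 = True. Stack: [True]
POP_JUMP_IF_FALSE → pop True; no jump. Stack: []
LOAD_FAST_LOAD_FAST u,a → push 235,-5. Stack: [235, -5]
BINARY_OP - → 235 - -5 = 240. Stack: [240]
STORE_FAST u → u=240. Stack: []
LOAD_FAST i → push 2. Stack: [2]
LOAD_CONST → push 1. Stack: [2, 1]
BINARY_OP + → 2 + 1 = 3. Stack: [3]
STORE_FAST i → i=3. Stack: []
LOAD_FAST i → push 3. Stack: [3]
LOAD_CONST → push 4. Stack: [3, 4]
COMPARE_OP bool(<) → 3 vs 4 = True. Stack: [True]
POP_JUMP_IF_FALSE → pop True; no jump. Stack: []
LOAD_FAST_LOAD_FAST u,a → push 240,-5. Stack: [240, -5]
BINARY_OP - → 240 - -5 = 245. Stack: [245]
STORE_FAST u → u=245. Stack: []
LOAD_FAST i → push 3. Stack: [3]
LOAD_CONST → push 1. Stack: [3, 1]
BINARY_OP + → 3 + 1 = 4. Stack: [4]
STORE_FAST i → i=4. Stack: []
LOAD_FAST i → push 4. Stack: [4]
LOAD_CONST → push 4. Stack: [4, 4]
COMPARE_OP bool(<) → 4 vs 4 = False. Stack: [False]
POP_JUMP_IF_FALSE → pop False; jump. Stack: []
LOAD_FAST u → push 245. Stack: [245]
RETURN_VALUE → return 245.

245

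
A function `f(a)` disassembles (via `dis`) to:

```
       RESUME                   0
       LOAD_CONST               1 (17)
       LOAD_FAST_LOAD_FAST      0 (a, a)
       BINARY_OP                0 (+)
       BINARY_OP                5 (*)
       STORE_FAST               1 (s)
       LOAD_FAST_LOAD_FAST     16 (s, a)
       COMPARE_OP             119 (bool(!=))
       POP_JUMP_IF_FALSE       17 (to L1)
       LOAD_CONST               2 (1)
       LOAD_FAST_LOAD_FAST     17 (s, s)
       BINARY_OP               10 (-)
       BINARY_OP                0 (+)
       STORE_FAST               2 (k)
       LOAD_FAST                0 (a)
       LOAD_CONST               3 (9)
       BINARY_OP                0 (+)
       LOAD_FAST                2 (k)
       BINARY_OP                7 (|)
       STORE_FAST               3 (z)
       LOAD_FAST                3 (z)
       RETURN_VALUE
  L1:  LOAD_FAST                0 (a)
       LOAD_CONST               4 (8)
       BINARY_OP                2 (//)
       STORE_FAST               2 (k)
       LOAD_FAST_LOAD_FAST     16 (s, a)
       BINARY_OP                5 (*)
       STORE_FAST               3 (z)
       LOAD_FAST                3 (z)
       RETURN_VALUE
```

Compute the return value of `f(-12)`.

-3

LOAD_CONST → push 17. Stack: [17]
LOAD_FAST_LOAD_FAST a,a → push -12,-12. Stack: [17, -12, -12]
BINARY_OP + → -12 + -12 = -24. Stack: [17, -24]
BINARY_OP * → 17 * -24 = -408. Stack: [-408]
STORE_FAST s → s=-408. Stack: []
LOAD_FAST_LOAD_FAST s,a → push -408,-12. Stack: [-408, -12]
COMPARE_OP bool(!=) → -408 vs -12 = True. Stack: [True]
POP_JUMP_IF_FALSE → pop True; no jump. Stack: []
LOAD_CONST → push 1. Stack: [1]
LOAD_FAST_LOAD_FAST s,s → push -408,-408. Stack: [1, -408, -408]
BINARY_OP - → -408 - -408 = 0. Stack: [1, 0]
BINARY_OP + → 1 + 0 = 1. Stack: [1]
STORE_FAST k → k=1. Stack: []
LOAD_FAST a → push -12. Stack: [-12]
LOAD_CONST → push 9. Stack: [-12, 9]
BINARY_OP + → -12 + 9 = -3. Stack: [-3]
LOAD_FAST k → push 1. Stack: [-3, 1]
BINARY_OP | → -3 | 1 = -3. Stack: [-3]
STORE_FAST z → z=-3. Stack: []
LOAD_FAST z → push -3. Stack: [-3]
RETURN_VALUE → return -3.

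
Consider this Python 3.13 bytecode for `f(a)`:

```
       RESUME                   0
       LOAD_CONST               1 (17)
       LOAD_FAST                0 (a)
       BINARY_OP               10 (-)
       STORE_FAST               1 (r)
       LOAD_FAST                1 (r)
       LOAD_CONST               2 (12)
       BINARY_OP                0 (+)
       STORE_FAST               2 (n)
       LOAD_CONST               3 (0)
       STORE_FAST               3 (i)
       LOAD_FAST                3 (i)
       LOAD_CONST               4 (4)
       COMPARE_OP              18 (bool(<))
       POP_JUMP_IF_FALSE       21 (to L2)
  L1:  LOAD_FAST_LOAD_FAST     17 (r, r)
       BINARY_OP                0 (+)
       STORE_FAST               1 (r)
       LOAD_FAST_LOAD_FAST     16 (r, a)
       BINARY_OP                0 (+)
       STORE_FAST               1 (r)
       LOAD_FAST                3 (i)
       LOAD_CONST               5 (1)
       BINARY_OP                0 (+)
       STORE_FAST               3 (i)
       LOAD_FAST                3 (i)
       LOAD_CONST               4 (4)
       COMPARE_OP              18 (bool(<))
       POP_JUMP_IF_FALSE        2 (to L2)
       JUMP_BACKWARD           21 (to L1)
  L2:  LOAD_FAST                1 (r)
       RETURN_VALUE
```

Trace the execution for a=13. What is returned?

LOAD_CONST → push 17
LOAD_FAST a → push 13
BINARY_OP - → 17 - 13 = 4
STORE_FAST r → r=4
LOAD_FAST r → push 4
LOAD_CONST → push 12
BINARY_OP + → 4 + 12 = 16
STORE_FAST n → n=16
LOAD_CONST → push 0
STORE_FAST i → i=0
LOAD_FAST i → push 0
LOAD_CONST → push 4
COMPARE_OP bool(<) → 0 vs 4 = True
POP_JUMP_IF_FALSE → pop True; no jump
LOAD_FAST_LOAD_FAST r,r → push 4,4
BINARY_OP + → 4 + 4 = 8
STORE_FAST r → r=8
LOAD_FAST_LOAD_FAST r,a → push 8,13
BINARY_OP + → 8 + 13 = 21
STORE_FAST r → r=21
LOAD_FAST i → push 0
LOAD_CONST → push 1
BINARY_OP + → 0 + 1 = 1
STORE_FAST i → i=1
LOAD_FAST i → push 1
LOAD_CONST → push 4
COMPARE_OP bool(<) → 1 vs 4 = True
POP_JUMP_IF_FALSE → pop True; no jump
LOAD_FAST_LOAD_FAST r,r → push 21,21
BINARY_OP + → 21 + 21 = 42
STORE_FAST r → r=42
LOAD_FAST_LOAD_FAST r,a → push 42,13
BINARY_OP + → 42 + 13 = 55
STORE_FAST r → r=55
LOAD_FAST i → push 1
LOAD_CONST → push 1
BINARY_OP + → 1 + 1 = 2
STORE_FAST i → i=2
LOAD_FAST i → push 2
LOAD_CONST → push 4
COMPARE_OP bool(<) → 2 vs 4 = True
POP_JUMP_IF_FALSE → pop True; no jump
LOAD_FAST_LOAD_FAST r,r → push 55,55
BINARY_OP + → 55 + 55 = 110
STORE_FAST r → r=110
LOAD_FAST_LOAD_FAST r,a → push 110,13
BINARY_OP + → 110 + 13 = 123
STORE_FAST r → r=123
LOAD_FAST i → push 2
LOAD_CONST → push 1
BINARY_OP + → 2 + 1 = 3
STORE_FAST i → i=3
LOAD_FAST i → push 3
LOAD_CONST → push 4
COMPARE_OP bool(<) → 3 vs 4 = True
POP_JUMP_IF_FALSE → pop True; no jump
LOAD_FAST_LOAD_FAST r,r → push 123,123
BINARY_OP + → 123 + 123 = 246
STORE_FAST r → r=246
LOAD_FAST_LOAD_FAST r,a → push 246,13
BINARY_OP + → 246 + 13 = 259
STORE_FAST r → r=259
LOAD_FAST i → push 3
LOAD_CONST → push 1
BINARY_OP + → 3 + 1 = 4
STORE_FAST i → i=4
LOAD_FAST i → push 4
LOAD_CONST → push 4
COMPARE_OP bool(<) → 4 vs 4 = False
POP_JUMP_IF_FALSE → pop False; jump
LOAD_FAST r → push 259
RETURN_VALUE → return 259.

259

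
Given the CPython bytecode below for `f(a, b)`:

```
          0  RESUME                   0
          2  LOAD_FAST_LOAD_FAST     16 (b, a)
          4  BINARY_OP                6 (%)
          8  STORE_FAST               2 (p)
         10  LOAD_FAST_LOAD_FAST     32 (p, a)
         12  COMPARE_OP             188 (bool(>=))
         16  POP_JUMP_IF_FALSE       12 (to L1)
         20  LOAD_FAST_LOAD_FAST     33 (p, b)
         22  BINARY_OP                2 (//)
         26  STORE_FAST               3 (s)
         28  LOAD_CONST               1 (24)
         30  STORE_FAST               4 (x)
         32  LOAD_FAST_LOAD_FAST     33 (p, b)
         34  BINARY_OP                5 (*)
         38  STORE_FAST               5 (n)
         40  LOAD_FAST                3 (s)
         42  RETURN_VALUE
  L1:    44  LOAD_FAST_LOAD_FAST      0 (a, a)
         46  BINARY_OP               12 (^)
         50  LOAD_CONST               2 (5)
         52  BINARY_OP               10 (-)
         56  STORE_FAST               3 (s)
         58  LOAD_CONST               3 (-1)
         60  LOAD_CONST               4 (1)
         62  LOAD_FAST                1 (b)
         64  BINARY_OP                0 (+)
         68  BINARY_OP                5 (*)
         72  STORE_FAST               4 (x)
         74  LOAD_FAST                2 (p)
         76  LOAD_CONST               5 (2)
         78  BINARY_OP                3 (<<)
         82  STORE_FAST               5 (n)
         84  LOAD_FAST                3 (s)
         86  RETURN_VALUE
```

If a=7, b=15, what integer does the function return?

LOAD_FAST_LOAD_FAST b,a → push 15,7. Stack: [15, 7]
BINARY_OP % → 15 % 7 = 1. Stack: [1]
STORE_FAST p → p=1. Stack: []
LOAD_FAST_LOAD_FAST p,a → push 1,7. Stack: [1, 7]
COMPARE_OP bool(>=) → 1 vs 7 = False. Stack: [False]
POP_JUMP_IF_FALSE → pop False; jump. Stack: []
LOAD_FAST_LOAD_FAST a,a → push 7,7. Stack: [7, 7]
BINARY_OP ^ → 7 ^ 7 = 0. Stack: [0]
LOAD_CONST → push 5. Stack: [0, 5]
BINARY_OP - → 0 - 5 = -5. Stack: [-5]
STORE_FAST s → s=-5. Stack: []
LOAD_CONST → push -1. Stack: [-1]
LOAD_CONST → push 1. Stack: [-1, 1]
LOAD_FAST b → push 15. Stack: [-1, 1, 15]
BINARY_OP + → 1 + 15 = 16. Stack: [-1, 16]
BINARY_OP * → -1 * 16 = -16. Stack: [-16]
STORE_FAST x → x=-16. Stack: []
LOAD_FAST p → push 1. Stack: [1]
LOAD_CONST → push 2. Stack: [1, 2]
BINARY_OP << → 1 << 2 = 4. Stack: [4]
STORE_FAST n → n=4. Stack: []
LOAD_FAST s → push -5. Stack: [-5]
RETURN_VALUE → return -5.

-5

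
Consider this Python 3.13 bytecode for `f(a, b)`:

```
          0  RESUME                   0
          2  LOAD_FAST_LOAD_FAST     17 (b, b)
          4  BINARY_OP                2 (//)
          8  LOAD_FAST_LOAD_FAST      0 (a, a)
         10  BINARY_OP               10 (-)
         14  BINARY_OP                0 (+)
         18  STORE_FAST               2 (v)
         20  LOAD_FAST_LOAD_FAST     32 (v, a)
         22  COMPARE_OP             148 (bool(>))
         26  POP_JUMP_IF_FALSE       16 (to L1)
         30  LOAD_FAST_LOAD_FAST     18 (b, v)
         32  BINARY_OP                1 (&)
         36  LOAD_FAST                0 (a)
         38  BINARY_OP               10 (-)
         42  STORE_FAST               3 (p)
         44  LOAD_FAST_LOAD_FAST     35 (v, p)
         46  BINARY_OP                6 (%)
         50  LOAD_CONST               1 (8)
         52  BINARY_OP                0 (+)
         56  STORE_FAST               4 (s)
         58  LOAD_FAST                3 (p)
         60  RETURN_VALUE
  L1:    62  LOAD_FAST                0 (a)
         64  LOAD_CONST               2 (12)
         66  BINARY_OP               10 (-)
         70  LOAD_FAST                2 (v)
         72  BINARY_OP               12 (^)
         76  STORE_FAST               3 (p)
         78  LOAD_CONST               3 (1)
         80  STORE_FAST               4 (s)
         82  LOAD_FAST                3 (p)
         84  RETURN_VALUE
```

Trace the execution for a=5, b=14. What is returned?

-8

LOAD_FAST_LOAD_FAST b,b → push 14,14. Stack: [14, 14]
BINARY_OP // → 14 // 14 = 1. Stack: [1]
LOAD_FAST_LOAD_FAST a,a → push 5,5. Stack: [1, 5, 5]
BINARY_OP - → 5 - 5 = 0. Stack: [1, 0]
BINARY_OP + → 1 + 0 = 1. Stack: [1]
STORE_FAST v → v=1. Stack: []
LOAD_FAST_LOAD_FAST v,a → push 1,5. Stack: [1, 5]
COMPARE_OP bool(>) → 1 vs 5 = False. Stack: [False]
POP_JUMP_IF_FALSE → pop False; jump. Stack: []
LOAD_FAST a → push 5. Stack: [5]
LOAD_CONST → push 12. Stack: [5, 12]
BINARY_OP - → 5 - 12 = -7. Stack: [-7]
LOAD_FAST v → push 1. Stack: [-7, 1]
BINARY_OP ^ → -7 ^ 1 = -8. Stack: [-8]
STORE_FAST p → p=-8. Stack: []
LOAD_CONST → push 1. Stack: [1]
STORE_FAST s → s=1. Stack: []
LOAD_FAST p → push -8. Stack: [-8]
RETURN_VALUE → return -8.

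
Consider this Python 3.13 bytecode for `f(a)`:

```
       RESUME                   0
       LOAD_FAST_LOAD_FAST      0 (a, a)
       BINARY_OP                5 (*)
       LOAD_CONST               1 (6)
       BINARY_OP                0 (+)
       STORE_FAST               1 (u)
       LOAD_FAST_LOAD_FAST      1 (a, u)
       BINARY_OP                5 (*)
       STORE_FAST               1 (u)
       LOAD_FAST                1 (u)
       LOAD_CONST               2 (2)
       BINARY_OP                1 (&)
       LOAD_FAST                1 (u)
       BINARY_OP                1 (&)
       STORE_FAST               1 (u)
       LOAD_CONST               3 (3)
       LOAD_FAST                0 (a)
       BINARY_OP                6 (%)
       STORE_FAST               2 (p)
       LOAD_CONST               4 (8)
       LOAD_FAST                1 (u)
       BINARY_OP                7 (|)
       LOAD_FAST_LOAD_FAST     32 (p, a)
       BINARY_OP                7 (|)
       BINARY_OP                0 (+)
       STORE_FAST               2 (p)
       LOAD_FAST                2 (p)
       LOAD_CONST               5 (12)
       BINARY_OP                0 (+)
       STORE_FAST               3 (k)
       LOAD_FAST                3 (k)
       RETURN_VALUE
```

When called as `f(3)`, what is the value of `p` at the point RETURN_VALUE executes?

11

LOAD_FAST_LOAD_FAST a,a → push 3,3. Stack: [3, 3]
BINARY_OP * → 3 * 3 = 9. Stack: [9]
LOAD_CONST → push 6. Stack: [9, 6]
BINARY_OP + → 9 + 6 = 15. Stack: [15]
STORE_FAST u → u=15. Stack: []
LOAD_FAST_LOAD_FAST a,u → push 3,15. Stack: [3, 15]
BINARY_OP * → 3 * 15 = 45. Stack: [45]
STORE_FAST u → u=45. Stack: []
LOAD_FAST u → push 45. Stack: [45]
LOAD_CONST → push 2. Stack: [45, 2]
BINARY_OP & → 45 & 2 = 0. Stack: [0]
LOAD_FAST u → push 45. Stack: [0, 45]
BINARY_OP & → 0 & 45 = 0. Stack: [0]
STORE_FAST u → u=0. Stack: []
LOAD_CONST → push 3. Stack: [3]
LOAD_FAST a → push 3. Stack: [3, 3]
BINARY_OP % → 3 % 3 = 0. Stack: [0]
STORE_FAST p → p=0. Stack: []
LOAD_CONST → push 8. Stack: [8]
LOAD_FAST u → push 0. Stack: [8, 0]
BINARY_OP | → 8 | 0 = 8. Stack: [8]
LOAD_FAST_LOAD_FAST p,a → push 0,3. Stack: [8, 0, 3]
BINARY_OP | → 0 | 3 = 3. Stack: [8, 3]
BINARY_OP + → 8 + 3 = 11. Stack: [11]
STORE_FAST p → p=11. Stack: []
LOAD_FAST p → push 11. Stack: [11]
LOAD_CONST → push 12. Stack: [11, 12]
BINARY_OP + → 11 + 12 = 23. Stack: [23]
STORE_FAST k → k=23. Stack: []
LOAD_FAST k → push 23. Stack: [23]
RETURN_VALUE → return 23.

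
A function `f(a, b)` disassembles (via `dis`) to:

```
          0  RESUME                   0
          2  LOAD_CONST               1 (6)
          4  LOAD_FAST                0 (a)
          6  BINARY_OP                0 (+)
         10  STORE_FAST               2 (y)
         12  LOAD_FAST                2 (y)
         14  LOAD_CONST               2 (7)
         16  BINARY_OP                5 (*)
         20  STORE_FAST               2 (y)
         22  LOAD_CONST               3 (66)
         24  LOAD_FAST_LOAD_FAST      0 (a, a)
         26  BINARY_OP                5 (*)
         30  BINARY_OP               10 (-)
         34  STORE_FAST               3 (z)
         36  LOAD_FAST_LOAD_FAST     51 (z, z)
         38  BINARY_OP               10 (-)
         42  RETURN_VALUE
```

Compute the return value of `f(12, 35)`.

0

LOAD_CONST → push 6. Stack: [6]
LOAD_FAST a → push 12. Stack: [6, 12]
BINARY_OP + → 6 + 12 = 18. Stack: [18]
STORE_FAST y → y=18. Stack: []
LOAD_FAST y → push 18. Stack: [18]
LOAD_CONST → push 7. Stack: [18, 7]
BINARY_OP * → 18 * 7 = 126. Stack: [126]
STORE_FAST y → y=126. Stack: []
LOAD_CONST → push 66. Stack: [66]
LOAD_FAST_LOAD_FAST a,a → push 12,12. Stack: [66, 12, 12]
BINARY_OP * → 12 * 12 = 144. Stack: [66, 144]
BINARY_OP - → 66 - 144 = -78. Stack: [-78]
STORE_FAST z → z=-78. Stack: []
LOAD_FAST_LOAD_FAST z,z → push -78,-78. Stack: [-78, -78]
BINARY_OP - → -78 - -78 = 0. Stack: [0]
RETURN_VALUE → return 0.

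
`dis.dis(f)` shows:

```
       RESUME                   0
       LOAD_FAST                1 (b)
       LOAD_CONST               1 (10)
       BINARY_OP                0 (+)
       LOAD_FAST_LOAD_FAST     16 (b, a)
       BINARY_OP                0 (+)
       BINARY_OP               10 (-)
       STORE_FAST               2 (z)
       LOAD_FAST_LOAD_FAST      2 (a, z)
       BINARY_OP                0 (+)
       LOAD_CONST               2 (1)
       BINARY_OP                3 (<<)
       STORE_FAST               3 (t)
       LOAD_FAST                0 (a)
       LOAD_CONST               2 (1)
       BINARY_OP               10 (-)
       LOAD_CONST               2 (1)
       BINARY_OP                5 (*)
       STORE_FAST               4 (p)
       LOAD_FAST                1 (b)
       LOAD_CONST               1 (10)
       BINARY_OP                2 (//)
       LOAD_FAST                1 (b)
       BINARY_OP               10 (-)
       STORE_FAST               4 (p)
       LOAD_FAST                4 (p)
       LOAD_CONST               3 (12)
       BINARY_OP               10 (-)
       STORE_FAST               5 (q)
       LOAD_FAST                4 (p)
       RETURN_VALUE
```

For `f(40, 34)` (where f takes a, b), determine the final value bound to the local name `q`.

-43

LOAD_FAST b → push 34. Stack: [34]
LOAD_CONST → push 10. Stack: [34, 10]
BINARY_OP + → 34 + 10 = 44. Stack: [44]
LOAD_FAST_LOAD_FAST b,a → push 34,40. Stack: [44, 34, 40]
BINARY_OP + → 34 + 40 = 74. Stack: [44, 74]
BINARY_OP - → 44 - 74 = -30. Stack: [-30]
STORE_FAST z → z=-30. Stack: []
LOAD_FAST_LOAD_FAST a,z → push 40,-30. Stack: [40, -30]
BINARY_OP + → 40 + -30 = 10. Stack: [10]
LOAD_CONST → push 1. Stack: [10, 1]
BINARY_OP << → 10 << 1 = 20. Stack: [20]
STORE_FAST t → t=20. Stack: []
LOAD_FAST a → push 40. Stack: [40]
LOAD_CONST → push 1. Stack: [40, 1]
BINARY_OP - → 40 - 1 = 39. Stack: [39]
LOAD_CONST → push 1. Stack: [39, 1]
BINARY_OP * → 39 * 1 = 39. Stack: [39]
STORE_FAST p → p=39. Stack: []
LOAD_FAST b → push 34. Stack: [34]
LOAD_CONST → push 10. Stack: [34, 10]
BINARY_OP // → 34 // 10 = 3. Stack: [3]
LOAD_FAST b → push 34. Stack: [3, 34]
BINARY_OP - → 3 - 34 = -31. Stack: [-31]
STORE_FAST p → p=-31. Stack: []
LOAD_FAST p → push -31. Stack: [-31]
LOAD_CONST → push 12. Stack: [-31, 12]
BINARY_OP - → -31 - 12 = -43. Stack: [-43]
STORE_FAST q → q=-43. Stack: []
LOAD_FAST p → push -31. Stack: [-31]
RETURN_VALUE → return -31.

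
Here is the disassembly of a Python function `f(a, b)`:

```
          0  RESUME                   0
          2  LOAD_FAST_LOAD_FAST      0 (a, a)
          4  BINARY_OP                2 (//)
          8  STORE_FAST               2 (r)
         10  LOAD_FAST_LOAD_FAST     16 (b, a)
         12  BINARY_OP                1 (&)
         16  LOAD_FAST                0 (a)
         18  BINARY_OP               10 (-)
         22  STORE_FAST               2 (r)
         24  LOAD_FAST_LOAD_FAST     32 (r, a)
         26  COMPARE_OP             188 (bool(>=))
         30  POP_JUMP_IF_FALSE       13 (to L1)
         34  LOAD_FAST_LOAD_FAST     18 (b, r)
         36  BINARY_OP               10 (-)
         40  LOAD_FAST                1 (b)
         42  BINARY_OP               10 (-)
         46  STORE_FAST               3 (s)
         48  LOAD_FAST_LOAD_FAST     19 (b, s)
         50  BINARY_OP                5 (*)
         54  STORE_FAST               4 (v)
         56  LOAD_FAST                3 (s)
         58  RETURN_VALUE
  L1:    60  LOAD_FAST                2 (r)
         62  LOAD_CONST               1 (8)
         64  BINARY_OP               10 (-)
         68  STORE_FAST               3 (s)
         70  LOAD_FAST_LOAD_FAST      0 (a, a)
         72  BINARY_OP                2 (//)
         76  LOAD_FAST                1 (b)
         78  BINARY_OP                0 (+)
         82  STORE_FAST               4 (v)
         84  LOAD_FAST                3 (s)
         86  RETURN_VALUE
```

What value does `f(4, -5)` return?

LOAD_FAST_LOAD_FAST a,a → push 4,4. Stack: [4, 4]
BINARY_OP // → 4 // 4 = 1. Stack: [1]
STORE_FAST r → r=1. Stack: []
LOAD_FAST_LOAD_FAST b,a → push -5,4. Stack: [-5, 4]
BINARY_OP & → -5 & 4 = 0. Stack: [0]
LOAD_FAST a → push 4. Stack: [0, 4]
BINARY_OP - → 0 - 4 = -4. Stack: [-4]
STORE_FAST r → r=-4. Stack: []
LOAD_FAST_LOAD_FAST r,a → push -4,4. Stack: [-4, 4]
COMPARE_OP bool(>=) → -4 vs 4 = False. Stack: [False]
POP_JUMP_IF_FALSE → pop False; jump. Stack: []
LOAD_FAST r → push -4. Stack: [-4]
LOAD_CONST → push 8. Stack: [-4, 8]
BINARY_OP - → -4 - 8 = -12. Stack: [-12]
STORE_FAST s → s=-12. Stack: []
LOAD_FAST_LOAD_FAST a,a → push 4,4. Stack: [4, 4]
BINARY_OP // → 4 // 4 = 1. Stack: [1]
LOAD_FAST b → push -5. Stack: [1, -5]
BINARY_OP + → 1 + -5 = -4. Stack: [-4]
STORE_FAST v → v=-4. Stack: []
LOAD_FAST s → push -12. Stack: [-12]
RETURN_VALUE → return -12.

-12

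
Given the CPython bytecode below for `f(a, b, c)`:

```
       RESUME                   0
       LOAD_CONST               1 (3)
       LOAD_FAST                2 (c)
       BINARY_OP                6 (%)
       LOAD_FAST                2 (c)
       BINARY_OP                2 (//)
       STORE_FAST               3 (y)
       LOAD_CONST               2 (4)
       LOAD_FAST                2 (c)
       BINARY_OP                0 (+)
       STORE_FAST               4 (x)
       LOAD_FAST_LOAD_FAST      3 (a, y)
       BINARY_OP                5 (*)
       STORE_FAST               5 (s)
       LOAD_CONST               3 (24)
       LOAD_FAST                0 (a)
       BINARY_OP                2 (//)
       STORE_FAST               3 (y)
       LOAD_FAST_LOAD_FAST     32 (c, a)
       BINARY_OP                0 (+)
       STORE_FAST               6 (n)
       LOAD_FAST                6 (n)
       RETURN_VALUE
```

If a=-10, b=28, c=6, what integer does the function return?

-4

LOAD_CONST → push 3. Stack: [3]
LOAD_FAST c → push 6. Stack: [3, 6]
BINARY_OP % → 3 % 6 = 3. Stack: [3]
LOAD_FAST c → push 6. Stack: [3, 6]
BINARY_OP // → 3 // 6 = 0. Stack: [0]
STORE_FAST y → y=0. Stack: []
LOAD_CONST → push 4. Stack: [4]
LOAD_FAST c → push 6. Stack: [4, 6]
BINARY_OP + → 4 + 6 = 10. Stack: [10]
STORE_FAST x → x=10. Stack: []
LOAD_FAST_LOAD_FAST a,y → push -10,0. Stack: [-10, 0]
BINARY_OP * → -10 * 0 = 0. Stack: [0]
STORE_FAST s → s=0. Stack: []
LOAD_CONST → push 24. Stack: [24]
LOAD_FAST a → push -10. Stack: [24, -10]
BINARY_OP // → 24 // -10 = -3. Stack: [-3]
STORE_FAST y → y=-3. Stack: []
LOAD_FAST_LOAD_FAST c,a → push 6,-10. Stack: [6, -10]
BINARY_OP + → 6 + -10 = -4. Stack: [-4]
STORE_FAST n → n=-4. Stack: []
LOAD_FAST n → push -4. Stack: [-4]
RETURN_VALUE → return -4.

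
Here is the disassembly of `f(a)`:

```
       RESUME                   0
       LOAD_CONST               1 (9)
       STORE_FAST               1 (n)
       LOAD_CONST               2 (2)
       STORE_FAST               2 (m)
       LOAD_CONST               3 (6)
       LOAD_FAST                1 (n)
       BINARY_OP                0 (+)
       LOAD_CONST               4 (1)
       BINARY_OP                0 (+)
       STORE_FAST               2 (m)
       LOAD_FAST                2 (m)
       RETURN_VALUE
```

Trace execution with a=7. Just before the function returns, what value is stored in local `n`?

9

LOAD_CONST → push 9. Stack: [9]
STORE_FAST n → n=9. Stack: []
LOAD_CONST → push 2. Stack: [2]
STORE_FAST m → m=2. Stack: []
LOAD_CONST → push 6. Stack: [6]
LOAD_FAST n → push 9. Stack: [6, 9]
BINARY_OP + → 6 + 9 = 15. Stack: [15]
LOAD_CONST → push 1. Stack: [15, 1]
BINARY_OP + → 15 + 1 = 16. Stack: [16]
STORE_FAST m → m=16. Stack: []
LOAD_FAST m → push 16. Stack: [16]
RETURN_VALUE → return 16.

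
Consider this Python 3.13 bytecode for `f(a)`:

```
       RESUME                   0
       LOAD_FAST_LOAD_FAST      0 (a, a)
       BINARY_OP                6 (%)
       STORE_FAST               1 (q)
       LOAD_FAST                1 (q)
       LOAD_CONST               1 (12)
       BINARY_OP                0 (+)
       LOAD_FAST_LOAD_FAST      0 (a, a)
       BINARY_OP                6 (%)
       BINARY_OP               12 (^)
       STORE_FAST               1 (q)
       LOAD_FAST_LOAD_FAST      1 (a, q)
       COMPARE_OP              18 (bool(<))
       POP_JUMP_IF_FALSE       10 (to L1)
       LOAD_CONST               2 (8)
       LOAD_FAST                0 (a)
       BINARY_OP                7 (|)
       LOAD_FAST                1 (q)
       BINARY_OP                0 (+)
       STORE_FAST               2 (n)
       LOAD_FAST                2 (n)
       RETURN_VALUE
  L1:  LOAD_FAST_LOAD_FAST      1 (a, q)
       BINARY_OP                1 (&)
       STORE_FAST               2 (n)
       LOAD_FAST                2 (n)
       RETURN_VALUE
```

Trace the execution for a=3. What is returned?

23

LOAD_FAST_LOAD_FAST a,a → push 3,3. Stack: [3, 3]
BINARY_OP % → 3 % 3 = 0. Stack: [0]
STORE_FAST q → q=0. Stack: []
LOAD_FAST q → push 0. Stack: [0]
LOAD_CONST → push 12. Stack: [0, 12]
BINARY_OP + → 0 + 12 = 12. Stack: [12]
LOAD_FAST_LOAD_FAST a,a → push 3,3. Stack: [12, 3, 3]
BINARY_OP % → 3 % 3 = 0. Stack: [12, 0]
BINARY_OP ^ → 12 ^ 0 = 12. Stack: [12]
STORE_FAST q → q=12. Stack: []
LOAD_FAST_LOAD_FAST a,q → push 3,12. Stack: [3, 12]
COMPARE_OP bool(<) → 3 vs 12 = True. Stack: [True]
POP_JUMP_IF_FALSE → pop True; no jump. Stack: []
LOAD_CONST → push 8. Stack: [8]
LOAD_FAST a → push 3. Stack: [8, 3]
BINARY_OP | → 8 | 3 = 11. Stack: [11]
LOAD_FAST q → push 12. Stack: [11, 12]
BINARY_OP + → 11 + 12 = 23. Stack: [23]
STORE_FAST n → n=23. Stack: []
LOAD_FAST n → push 23. Stack: [23]
RETURN_VALUE → return 23.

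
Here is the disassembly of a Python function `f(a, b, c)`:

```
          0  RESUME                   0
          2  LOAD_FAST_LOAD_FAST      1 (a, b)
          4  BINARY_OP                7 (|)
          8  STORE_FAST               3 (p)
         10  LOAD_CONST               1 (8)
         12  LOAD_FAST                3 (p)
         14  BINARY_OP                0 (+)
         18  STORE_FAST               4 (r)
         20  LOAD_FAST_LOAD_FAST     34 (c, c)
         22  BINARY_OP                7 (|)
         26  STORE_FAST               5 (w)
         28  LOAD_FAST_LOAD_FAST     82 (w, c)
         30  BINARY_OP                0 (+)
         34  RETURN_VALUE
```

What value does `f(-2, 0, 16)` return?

LOAD_FAST_LOAD_FAST a,b → push -2,0. Stack: [-2, 0]
BINARY_OP | → -2 | 0 = -2. Stack: [-2]
STORE_FAST p → p=-2. Stack: []
LOAD_CONST → push 8. Stack: [8]
LOAD_FAST p → push -2. Stack: [8, -2]
BINARY_OP + → 8 + -2 = 6. Stack: [6]
STORE_FAST r → r=6. Stack: []
LOAD_FAST_LOAD_FAST c,c → push 16,16. Stack: [16, 16]
BINARY_OP | → 16 | 16 = 16. Stack: [16]
STORE_FAST w → w=16. Stack: []
LOAD_FAST_LOAD_FAST w,c → push 16,16. Stack: [16, 16]
BINARY_OP + → 16 + 16 = 32. Stack: [32]
RETURN_VALUE → return 32.

32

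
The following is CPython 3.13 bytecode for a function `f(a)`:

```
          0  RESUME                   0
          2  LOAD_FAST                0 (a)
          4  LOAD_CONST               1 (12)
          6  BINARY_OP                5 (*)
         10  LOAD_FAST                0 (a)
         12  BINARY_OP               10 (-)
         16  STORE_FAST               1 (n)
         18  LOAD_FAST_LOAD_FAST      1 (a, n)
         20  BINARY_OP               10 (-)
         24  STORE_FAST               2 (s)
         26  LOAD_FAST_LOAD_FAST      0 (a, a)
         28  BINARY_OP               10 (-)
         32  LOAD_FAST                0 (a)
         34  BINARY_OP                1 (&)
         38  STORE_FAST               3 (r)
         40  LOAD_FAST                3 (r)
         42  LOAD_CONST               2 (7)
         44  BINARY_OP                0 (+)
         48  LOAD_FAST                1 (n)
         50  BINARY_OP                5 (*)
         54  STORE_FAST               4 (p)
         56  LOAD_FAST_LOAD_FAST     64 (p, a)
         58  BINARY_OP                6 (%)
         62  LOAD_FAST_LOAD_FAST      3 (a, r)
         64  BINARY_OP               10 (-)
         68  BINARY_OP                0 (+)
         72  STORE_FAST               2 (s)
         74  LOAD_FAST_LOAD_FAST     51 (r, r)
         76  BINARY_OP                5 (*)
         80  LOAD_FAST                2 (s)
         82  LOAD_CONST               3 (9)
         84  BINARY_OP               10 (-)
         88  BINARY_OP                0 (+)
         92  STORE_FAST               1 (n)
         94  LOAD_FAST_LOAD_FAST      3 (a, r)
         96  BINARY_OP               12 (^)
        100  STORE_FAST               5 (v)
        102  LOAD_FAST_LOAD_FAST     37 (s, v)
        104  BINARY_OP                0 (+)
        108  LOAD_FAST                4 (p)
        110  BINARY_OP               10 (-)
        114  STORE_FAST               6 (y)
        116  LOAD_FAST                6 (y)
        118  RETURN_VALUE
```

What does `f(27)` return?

-2025

LOAD_FAST a → push 27. Stack: [27]
LOAD_CONST → push 12. Stack: [27, 12]
BINARY_OP * → 27 * 12 = 324. Stack: [324]
LOAD_FAST a → push 27. Stack: [324, 27]
BINARY_OP - → 324 - 27 = 297. Stack: [297]
STORE_FAST n → n=297. Stack: []
LOAD_FAST_LOAD_FAST a,n → push 27,297. Stack: [27, 297]
BINARY_OP - → 27 - 297 = -270. Stack: [-270]
STORE_FAST s → s=-270. Stack: []
LOAD_FAST_LOAD_FAST a,a → push 27,27. Stack: [27, 27]
BINARY_OP - → 27 - 27 = 0. Stack: [0]
LOAD_FAST a → push 27. Stack: [0, 27]
BINARY_OP & → 0 & 27 = 0. Stack: [0]
STORE_FAST r → r=0. Stack: []
LOAD_FAST r → push 0. Stack: [0]
LOAD_CONST → push 7. Stack: [0, 7]
BINARY_OP + → 0 + 7 = 7. Stack: [7]
LOAD_FAST n → push 297. Stack: [7, 297]
BINARY_OP * → 7 * 297 = 2079. Stack: [2079]
STORE_FAST p → p=2079. Stack: []
LOAD_FAST_LOAD_FAST p,a → push 2079,27. Stack: [2079, 27]
BINARY_OP % → 2079 % 27 = 0. Stack: [0]
LOAD_FAST_LOAD_FAST a,r → push 27,0. Stack: [0, 27, 0]
BINARY_OP - → 27 - 0 = 27. Stack: [0, 27]
BINARY_OP + → 0 + 27 = 27. Stack: [27]
STORE_FAST s → s=27. Stack: []
LOAD_FAST_LOAD_FAST r,r → push 0,0. Stack: [0, 0]
BINARY_OP * → 0 * 0 = 0. Stack: [0]
LOAD_FAST s → push 27. Stack: [0, 27]
LOAD_CONST → push 9. Stack: [0, 27, 9]
BINARY_OP - → 27 - 9 = 18. Stack: [0, 18]
BINARY_OP + → 0 + 18 = 18. Stack: [18]
STORE_FAST n → n=18. Stack: []
LOAD_FAST_LOAD_FAST a,r → push 27,0. Stack: [27, 0]
BINARY_OP ^ → 27 ^ 0 = 27. Stack: [27]
STORE_FAST v → v=27. Stack: []
LOAD_FAST_LOAD_FAST s,v → push 27,27. Stack: [27, 27]
BINARY_OP + → 27 + 27 = 54. Stack: [54]
LOAD_FAST p → push 2079. Stack: [54, 2079]
BINARY_OP - → 54 - 2079 = -2025. Stack: [-2025]
STORE_FAST y → y=-2025. Stack: []
LOAD_FAST y → push -2025. Stack: [-2025]
RETURN_VALUE → return -2025.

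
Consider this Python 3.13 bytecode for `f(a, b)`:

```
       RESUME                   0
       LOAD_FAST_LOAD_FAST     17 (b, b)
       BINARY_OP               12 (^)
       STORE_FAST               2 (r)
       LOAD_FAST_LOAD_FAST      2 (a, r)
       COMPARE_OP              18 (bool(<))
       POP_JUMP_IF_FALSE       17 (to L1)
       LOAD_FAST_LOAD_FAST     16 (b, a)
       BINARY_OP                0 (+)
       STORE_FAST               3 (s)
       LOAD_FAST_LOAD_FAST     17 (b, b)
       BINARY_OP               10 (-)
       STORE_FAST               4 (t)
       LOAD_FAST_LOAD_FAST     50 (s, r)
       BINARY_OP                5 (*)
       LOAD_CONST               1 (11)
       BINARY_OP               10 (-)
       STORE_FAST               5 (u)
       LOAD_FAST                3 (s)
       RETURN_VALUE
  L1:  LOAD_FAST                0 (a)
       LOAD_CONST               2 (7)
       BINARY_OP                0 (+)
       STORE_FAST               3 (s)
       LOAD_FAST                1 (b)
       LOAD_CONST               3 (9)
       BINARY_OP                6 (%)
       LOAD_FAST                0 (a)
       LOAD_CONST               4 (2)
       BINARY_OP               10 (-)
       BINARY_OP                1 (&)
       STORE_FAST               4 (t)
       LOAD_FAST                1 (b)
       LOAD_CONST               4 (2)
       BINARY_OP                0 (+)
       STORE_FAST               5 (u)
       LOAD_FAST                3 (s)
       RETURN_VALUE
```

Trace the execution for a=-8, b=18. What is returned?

LOAD_FAST_LOAD_FAST b,b → push 18,18. Stack: [18, 18]
BINARY_OP ^ → 18 ^ 18 = 0. Stack: [0]
STORE_FAST r → r=0. Stack: []
LOAD_FAST_LOAD_FAST a,r → push -8,0. Stack: [-8, 0]
COMPARE_OP bool(<) → -8 vs 0 = True. Stack: [True]
POP_JUMP_IF_FALSE → pop True; no jump. Stack: []
LOAD_FAST_LOAD_FAST b,a → push 18,-8. Stack: [18, -8]
BINARY_OP + → 18 + -8 = 10. Stack: [10]
STORE_FAST s → s=10. Stack: []
LOAD_FAST_LOAD_FAST b,b → push 18,18. Stack: [18, 18]
BINARY_OP - → 18 - 18 = 0. Stack: [0]
STORE_FAST t → t=0. Stack: []
LOAD_FAST_LOAD_FAST s,r → push 10,0. Stack: [10, 0]
BINARY_OP * → 10 * 0 = 0. Stack: [0]
LOAD_CONST → push 11. Stack: [0, 11]
BINARY_OP - → 0 - 11 = -11. Stack: [-11]
STORE_FAST u → u=-11. Stack: []
LOAD_FAST s → push 10. Stack: [10]
RETURN_VALUE → return 10.

10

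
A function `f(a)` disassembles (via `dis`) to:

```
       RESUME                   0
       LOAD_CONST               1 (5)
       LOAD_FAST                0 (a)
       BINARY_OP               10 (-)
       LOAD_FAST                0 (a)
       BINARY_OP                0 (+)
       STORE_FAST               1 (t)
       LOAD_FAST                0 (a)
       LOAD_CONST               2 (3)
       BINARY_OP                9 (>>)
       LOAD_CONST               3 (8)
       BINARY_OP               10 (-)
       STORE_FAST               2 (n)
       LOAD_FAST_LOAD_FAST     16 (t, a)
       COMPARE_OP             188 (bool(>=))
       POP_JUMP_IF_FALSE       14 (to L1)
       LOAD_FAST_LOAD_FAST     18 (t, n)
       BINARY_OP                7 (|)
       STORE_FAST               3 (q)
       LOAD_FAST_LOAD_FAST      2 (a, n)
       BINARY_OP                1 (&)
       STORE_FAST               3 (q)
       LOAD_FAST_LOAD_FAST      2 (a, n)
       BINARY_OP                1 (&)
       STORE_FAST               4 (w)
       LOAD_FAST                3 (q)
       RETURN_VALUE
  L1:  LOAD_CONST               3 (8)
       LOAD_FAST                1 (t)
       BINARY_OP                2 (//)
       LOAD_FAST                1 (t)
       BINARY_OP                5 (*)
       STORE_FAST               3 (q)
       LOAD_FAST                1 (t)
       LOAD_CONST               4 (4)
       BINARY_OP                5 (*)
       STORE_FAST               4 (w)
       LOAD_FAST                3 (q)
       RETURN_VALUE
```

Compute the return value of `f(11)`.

5

LOAD_CONST → push 5. Stack: [5]
LOAD_FAST a → push 11. Stack: [5, 11]
BINARY_OP - → 5 - 11 = -6. Stack: [-6]
LOAD_FAST a → push 11. Stack: [-6, 11]
BINARY_OP + → -6 + 11 = 5. Stack: [5]
STORE_FAST t → t=5. Stack: []
LOAD_FAST a → push 11. Stack: [11]
LOAD_CONST → push 3. Stack: [11, 3]
BINARY_OP >> → 11 >> 3 = 1. Stack: [1]
LOAD_CONST → push 8. Stack: [1, 8]
BINARY_OP - → 1 - 8 = -7. Stack: [-7]
STORE_FAST n → n=-7. Stack: []
LOAD_FAST_LOAD_FAST t,a → push 5,11. Stack: [5, 11]
COMPARE_OP bool(>=) → 5 vs 11 = False. Stack: [False]
POP_JUMP_IF_FALSE → pop False; jump. Stack: []
LOAD_CONST → push 8. Stack: [8]
LOAD_FAST t → push 5. Stack: [8, 5]
BINARY_OP // → 8 // 5 = 1. Stack: [1]
LOAD_FAST t → push 5. Stack: [1, 5]
BINARY_OP * → 1 * 5 = 5. Stack: [5]
STORE_FAST q → q=5. Stack: []
LOAD_FAST t → push 5. Stack: [5]
LOAD_CONST → push 4. Stack: [5, 4]
BINARY_OP * → 5 * 4 = 20. Stack: [20]
STORE_FAST w → w=20. Stack: []
LOAD_FAST q → push 5. Stack: [5]
RETURN_VALUE → return 5.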